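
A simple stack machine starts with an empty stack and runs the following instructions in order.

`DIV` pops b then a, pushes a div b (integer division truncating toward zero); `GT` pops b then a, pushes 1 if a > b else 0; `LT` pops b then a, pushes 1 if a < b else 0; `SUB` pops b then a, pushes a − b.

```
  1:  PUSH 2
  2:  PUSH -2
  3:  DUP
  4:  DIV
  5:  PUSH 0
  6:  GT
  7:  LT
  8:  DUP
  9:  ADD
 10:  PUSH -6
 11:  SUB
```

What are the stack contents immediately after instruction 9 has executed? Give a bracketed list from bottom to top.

PUSH 2   [2]
PUSH -2  [2, -2]
DUP      [2, -2, -2]
DIV      [2, 1]
PUSH 0   [2, 1, 0]
GT       [2, 1]
LT       [0]
DUP      [0, 0]
ADD      [0]

[0]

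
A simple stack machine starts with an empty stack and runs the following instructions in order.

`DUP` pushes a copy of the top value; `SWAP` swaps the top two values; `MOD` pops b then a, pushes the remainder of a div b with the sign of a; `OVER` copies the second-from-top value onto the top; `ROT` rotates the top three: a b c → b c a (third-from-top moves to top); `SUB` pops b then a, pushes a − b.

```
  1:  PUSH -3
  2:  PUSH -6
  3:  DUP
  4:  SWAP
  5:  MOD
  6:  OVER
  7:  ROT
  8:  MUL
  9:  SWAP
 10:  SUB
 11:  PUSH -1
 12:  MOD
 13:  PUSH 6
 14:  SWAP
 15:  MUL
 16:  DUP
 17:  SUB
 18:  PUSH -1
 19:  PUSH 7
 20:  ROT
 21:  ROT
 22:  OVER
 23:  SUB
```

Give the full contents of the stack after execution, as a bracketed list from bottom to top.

[7, 0, -1]

PUSH -3 : -3
PUSH -6 : -3 -6
DUP     : -3 -6 -6
SWAP    : -3 -6 -6
MOD     : -3 0
OVER    : -3 0 -3
ROT     : 0 -3 -3
MUL     : 0 9
SWAP    : 9 0
SUB     : 9
PUSH -1 : 9 -1
MOD     : 0
PUSH 6  : 0 6
SWAP    : 6 0
MUL     : 0
DUP     : 0 0
SUB     : 0
PUSH -1 : 0 -1
PUSH 7  : 0 -1 7
ROT     : -1 7 0
ROT     : 7 0 -1
OVER    : 7 0 -1 0
SUB     : 7 0 -1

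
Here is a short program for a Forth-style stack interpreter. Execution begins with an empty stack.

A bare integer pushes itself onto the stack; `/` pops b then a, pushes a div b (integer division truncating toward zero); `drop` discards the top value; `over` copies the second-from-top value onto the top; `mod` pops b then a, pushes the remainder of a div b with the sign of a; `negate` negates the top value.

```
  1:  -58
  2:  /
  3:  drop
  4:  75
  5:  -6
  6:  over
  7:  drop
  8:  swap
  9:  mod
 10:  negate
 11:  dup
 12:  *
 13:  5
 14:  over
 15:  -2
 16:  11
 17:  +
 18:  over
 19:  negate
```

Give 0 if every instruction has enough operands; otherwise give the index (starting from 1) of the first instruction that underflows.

-58 → [-58]
/  — needs 2 operands, stack has 1 → underflow

2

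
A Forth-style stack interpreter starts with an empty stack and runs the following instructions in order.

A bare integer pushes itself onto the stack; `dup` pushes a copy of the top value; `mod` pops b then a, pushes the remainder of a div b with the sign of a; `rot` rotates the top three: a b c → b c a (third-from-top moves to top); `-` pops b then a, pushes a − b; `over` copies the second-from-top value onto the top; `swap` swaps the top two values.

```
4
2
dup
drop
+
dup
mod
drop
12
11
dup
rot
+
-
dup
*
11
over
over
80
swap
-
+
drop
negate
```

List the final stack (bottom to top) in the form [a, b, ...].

[144, -11]

4       [4]
2       [4, 2]
dup     [4, 2, 2]
drop    [4, 2]
+       [6]
dup     [6, 6]
mod     [0]
drop    []
12      [12]
11      [12, 11]
dup     [12, 11, 11]
rot     [11, 11, 12]
+       [11, 23]
-       [-12]
dup     [-12, -12]
*       [144]
11      [144, 11]
over    [144, 11, 144]
over    [144, 11, 144, 11]
80      [144, 11, 144, 11, 80]
swap    [144, 11, 144, 80, 11]
-       [144, 11, 144, 69]
+       [144, 11, 213]
drop    [144, 11]
negate  [144, -11]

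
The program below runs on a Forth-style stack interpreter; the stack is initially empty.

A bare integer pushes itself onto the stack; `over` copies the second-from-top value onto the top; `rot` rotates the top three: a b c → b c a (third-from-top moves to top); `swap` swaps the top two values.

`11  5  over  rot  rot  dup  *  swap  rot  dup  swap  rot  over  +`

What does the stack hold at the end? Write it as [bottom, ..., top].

11   → 11
5    → 11 5
over → 11 5 11
rot  → 5 11 11
rot  → 11 11 5
dup  → 11 11 5 5
*    → 11 11 25
swap → 11 25 11
rot  → 25 11 11
dup  → 25 11 11 11
swap → 25 11 11 11
rot  → 25 11 11 11
over → 25 11 11 11 11
+    → 25 11 11 22

[25, 11, 11, 22]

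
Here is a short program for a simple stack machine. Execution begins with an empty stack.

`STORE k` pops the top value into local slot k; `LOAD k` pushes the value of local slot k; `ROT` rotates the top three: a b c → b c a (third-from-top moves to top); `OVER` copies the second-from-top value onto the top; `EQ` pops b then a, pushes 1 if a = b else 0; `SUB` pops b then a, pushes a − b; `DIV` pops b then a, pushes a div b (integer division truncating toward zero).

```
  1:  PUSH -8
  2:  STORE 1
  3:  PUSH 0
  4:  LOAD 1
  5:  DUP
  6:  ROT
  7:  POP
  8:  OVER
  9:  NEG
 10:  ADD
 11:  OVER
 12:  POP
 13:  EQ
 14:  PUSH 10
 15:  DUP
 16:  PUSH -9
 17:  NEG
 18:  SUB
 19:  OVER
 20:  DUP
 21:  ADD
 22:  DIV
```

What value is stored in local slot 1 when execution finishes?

PUSH -8 -> -8
STORE 1 -> (empty)
PUSH 0  -> 0
LOAD 1  -> 0 -8
DUP     -> 0 -8 -8
ROT     -> -8 -8 0
POP     -> -8 -8
OVER    -> -8 -8 -8
NEG     -> -8 -8 8
ADD     -> -8 0
OVER    -> -8 0 -8
POP     -> -8 0
EQ      -> 0
PUSH 10 -> 0 10
DUP     -> 0 10 10
PUSH -9 -> 0 10 10 -9
NEG     -> 0 10 10 9
SUB     -> 0 10 1
OVER    -> 0 10 1 10
DUP     -> 0 10 1 10 10
ADD     -> 0 10 1 20
DIV     -> 0 10 0

-8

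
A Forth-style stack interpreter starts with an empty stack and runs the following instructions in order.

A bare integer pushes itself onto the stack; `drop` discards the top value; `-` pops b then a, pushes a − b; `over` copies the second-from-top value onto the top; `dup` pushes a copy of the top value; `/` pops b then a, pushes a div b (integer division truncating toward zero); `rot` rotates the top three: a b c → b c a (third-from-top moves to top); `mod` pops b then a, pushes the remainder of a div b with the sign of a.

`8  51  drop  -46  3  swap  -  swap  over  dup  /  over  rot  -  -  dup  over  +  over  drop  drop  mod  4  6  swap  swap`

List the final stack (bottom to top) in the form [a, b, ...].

8     8
51    8 51
drop  8
-46   8 -46
3     8 -46 3
swap  8 3 -46
-     8 49
swap  49 8
over  49 8 49
dup   49 8 49 49
/     49 8 1
over  49 8 1 8
rot   49 1 8 8
-     49 1 0
-     49 1
dup   49 1 1
over  49 1 1 1
+     49 1 2
over  49 1 2 1
drop  49 1 2
drop  49 1
mod   0
4     0 4
6     0 4 6
swap  0 6 4
swap  0 4 6

[0, 4, 6]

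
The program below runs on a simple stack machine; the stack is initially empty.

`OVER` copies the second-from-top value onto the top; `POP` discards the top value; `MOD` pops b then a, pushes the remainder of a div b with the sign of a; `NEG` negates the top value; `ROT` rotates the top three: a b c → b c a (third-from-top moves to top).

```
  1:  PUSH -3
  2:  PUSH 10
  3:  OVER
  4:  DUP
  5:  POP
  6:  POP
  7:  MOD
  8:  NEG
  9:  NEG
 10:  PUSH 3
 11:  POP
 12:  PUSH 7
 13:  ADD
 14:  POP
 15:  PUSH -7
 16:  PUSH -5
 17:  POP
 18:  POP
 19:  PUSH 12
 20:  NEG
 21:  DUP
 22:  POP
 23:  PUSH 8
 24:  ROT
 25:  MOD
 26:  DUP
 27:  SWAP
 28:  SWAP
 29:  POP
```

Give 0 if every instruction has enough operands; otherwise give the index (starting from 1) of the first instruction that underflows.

24

PUSH -3 → -3
PUSH 10 → -3 10
OVER    → -3 10 -3
DUP     → -3 10 -3 -3
POP     → -3 10 -3
POP     → -3 10
MOD     → -3
NEG     → 3
NEG     → -3
PUSH 3  → -3 3
POP     → -3
PUSH 7  → -3 7
ADD     → 4
POP     → (empty)
PUSH -7 → -7
PUSH -5 → -7 -5
POP     → -7
POP     → (empty)
PUSH 12 → 12
NEG     → -12
DUP     → -12 -12
POP     → -12
PUSH 8  → -12 8
ROT  — needs 3 operands, stack has 2 → underflow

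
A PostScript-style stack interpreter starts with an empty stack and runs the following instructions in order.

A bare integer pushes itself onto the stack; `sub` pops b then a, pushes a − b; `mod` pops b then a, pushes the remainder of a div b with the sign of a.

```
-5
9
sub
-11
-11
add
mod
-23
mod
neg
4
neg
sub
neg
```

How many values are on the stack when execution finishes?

1

-5  -> [-5]
9   -> [-5, 9]
sub -> [-14]
-11 -> [-14, -11]
-11 -> [-14, -11, -11]
add -> [-14, -22]
mod -> [-14]
-23 -> [-14, -23]
mod -> [-14]
neg -> [14]
4   -> [14, 4]
neg -> [14, -4]
sub -> [18]
neg -> [-18]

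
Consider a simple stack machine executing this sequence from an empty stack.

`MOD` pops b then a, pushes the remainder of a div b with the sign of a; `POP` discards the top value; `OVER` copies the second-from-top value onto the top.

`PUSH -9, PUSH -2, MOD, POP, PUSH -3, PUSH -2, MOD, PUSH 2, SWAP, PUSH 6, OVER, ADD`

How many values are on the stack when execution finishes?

PUSH -9 → -9
PUSH -2 → -9 -2
MOD     → -1
POP     → (empty)
PUSH -3 → -3
PUSH -2 → -3 -2
MOD     → -1
PUSH 2  → -1 2
SWAP    → 2 -1
PUSH 6  → 2 -1 6
OVER    → 2 -1 6 -1
ADD     → 2 -1 5

3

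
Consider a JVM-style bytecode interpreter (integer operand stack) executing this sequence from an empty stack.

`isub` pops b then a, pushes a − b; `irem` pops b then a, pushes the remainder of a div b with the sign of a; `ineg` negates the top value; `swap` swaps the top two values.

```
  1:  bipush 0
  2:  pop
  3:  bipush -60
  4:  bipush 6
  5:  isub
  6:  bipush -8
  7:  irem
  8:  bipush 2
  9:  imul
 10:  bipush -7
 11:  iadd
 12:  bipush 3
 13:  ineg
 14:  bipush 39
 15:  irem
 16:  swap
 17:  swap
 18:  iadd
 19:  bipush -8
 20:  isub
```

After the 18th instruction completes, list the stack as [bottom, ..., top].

[-14]

bipush 0   : [0]
pop        : []
bipush -60 : [-60]
bipush 6   : [-60, 6]
isub       : [-66]
bipush -8  : [-66, -8]
irem       : [-2]
bipush 2   : [-2, 2]
imul       : [-4]
bipush -7  : [-4, -7]
iadd       : [-11]
bipush 3   : [-11, 3]
ineg       : [-11, -3]
bipush 39  : [-11, -3, 39]
irem       : [-11, -3]
swap       : [-3, -11]
swap       : [-11, -3]
iadd       : [-14]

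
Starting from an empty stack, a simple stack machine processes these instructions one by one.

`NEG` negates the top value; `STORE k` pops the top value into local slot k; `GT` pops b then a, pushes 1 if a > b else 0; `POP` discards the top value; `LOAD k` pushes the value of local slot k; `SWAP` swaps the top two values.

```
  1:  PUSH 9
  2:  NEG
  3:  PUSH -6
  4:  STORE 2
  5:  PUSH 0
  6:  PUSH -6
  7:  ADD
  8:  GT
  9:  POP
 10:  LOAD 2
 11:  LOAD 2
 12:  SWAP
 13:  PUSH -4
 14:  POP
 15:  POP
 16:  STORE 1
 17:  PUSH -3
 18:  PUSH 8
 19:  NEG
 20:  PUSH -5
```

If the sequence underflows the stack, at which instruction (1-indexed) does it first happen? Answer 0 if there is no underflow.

PUSH 9  : [9]
NEG     : [-9]
PUSH -6 : [-9, -6]
STORE 2 : [-9]
PUSH 0  : [-9, 0]
PUSH -6 : [-9, 0, -6]
ADD     : [-9, -6]
GT      : [0]
POP     : []
LOAD 2  : [-6]
LOAD 2  : [-6, -6]
SWAP    : [-6, -6]
PUSH -4 : [-6, -6, -4]
POP     : [-6, -6]
POP     : [-6]
STORE 1 : []
PUSH -3 : [-3]
PUSH 8  : [-3, 8]
NEG     : [-3, -8]
PUSH -5 : [-3, -8, -5]

0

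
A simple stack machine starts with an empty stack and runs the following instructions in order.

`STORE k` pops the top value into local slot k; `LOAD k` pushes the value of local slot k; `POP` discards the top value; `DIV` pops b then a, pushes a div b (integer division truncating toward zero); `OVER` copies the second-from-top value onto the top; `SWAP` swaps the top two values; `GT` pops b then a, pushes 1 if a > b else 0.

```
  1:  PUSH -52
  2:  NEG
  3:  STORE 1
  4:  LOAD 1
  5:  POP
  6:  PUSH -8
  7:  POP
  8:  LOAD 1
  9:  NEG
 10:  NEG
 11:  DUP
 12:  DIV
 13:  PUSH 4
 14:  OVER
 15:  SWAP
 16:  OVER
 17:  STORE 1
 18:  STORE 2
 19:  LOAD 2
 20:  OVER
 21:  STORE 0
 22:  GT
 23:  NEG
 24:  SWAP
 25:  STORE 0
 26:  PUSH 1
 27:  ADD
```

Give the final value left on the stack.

PUSH -52 -> [-52]
NEG      -> [52]
STORE 1  -> []
LOAD 1   -> [52]
POP      -> []
PUSH -8  -> [-8]
POP      -> []
LOAD 1   -> [52]
NEG      -> [-52]
NEG      -> [52]
DUP      -> [52, 52]
DIV      -> [1]
PUSH 4   -> [1, 4]
OVER     -> [1, 4, 1]
SWAP     -> [1, 1, 4]
OVER     -> [1, 1, 4, 1]
STORE 1  -> [1, 1, 4]
STORE 2  -> [1, 1]
LOAD 2   -> [1, 1, 4]
OVER     -> [1, 1, 4, 1]
STORE 0  -> [1, 1, 4]
GT       -> [1, 0]
NEG      -> [1, 0]
SWAP     -> [0, 1]
STORE 0  -> [0]
PUSH 1   -> [0, 1]
ADD      -> [1]

1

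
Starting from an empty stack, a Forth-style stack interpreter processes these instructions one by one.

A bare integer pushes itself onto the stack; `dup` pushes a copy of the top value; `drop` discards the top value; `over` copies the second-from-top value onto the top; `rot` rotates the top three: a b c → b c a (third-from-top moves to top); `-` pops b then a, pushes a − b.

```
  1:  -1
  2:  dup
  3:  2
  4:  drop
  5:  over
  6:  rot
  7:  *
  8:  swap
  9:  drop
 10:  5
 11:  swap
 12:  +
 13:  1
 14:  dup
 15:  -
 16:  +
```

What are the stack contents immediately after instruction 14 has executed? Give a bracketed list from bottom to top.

-1   : -1
dup  : -1 -1
2    : -1 -1 2
drop : -1 -1
over : -1 -1 -1
rot  : -1 -1 -1
*    : -1 1
swap : 1 -1
drop : 1
5    : 1 5
swap : 5 1
+    : 6
1    : 6 1
dup  : 6 1 1

[6, 1, 1]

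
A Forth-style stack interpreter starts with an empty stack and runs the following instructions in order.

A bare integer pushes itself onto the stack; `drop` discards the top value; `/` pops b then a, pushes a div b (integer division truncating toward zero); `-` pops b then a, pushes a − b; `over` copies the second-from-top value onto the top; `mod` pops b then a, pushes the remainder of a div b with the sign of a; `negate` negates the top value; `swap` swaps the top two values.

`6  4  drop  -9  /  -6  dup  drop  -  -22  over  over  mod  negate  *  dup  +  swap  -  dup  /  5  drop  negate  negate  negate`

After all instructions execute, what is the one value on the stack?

6      → 6
4      → 6 4
drop   → 6
-9     → 6 -9
/      → 0
-6     → 0 -6
dup    → 0 -6 -6
drop   → 0 -6
-      → 6
-22    → 6 -22
over   → 6 -22 6
over   → 6 -22 6 -22
mod    → 6 -22 6
negate → 6 -22 -6
*      → 6 132
dup    → 6 132 132
+      → 6 264
swap   → 264 6
-      → 258
dup    → 258 258
/      → 1
5      → 1 5
drop   → 1
negate → -1
negate → 1
negate → -1

-1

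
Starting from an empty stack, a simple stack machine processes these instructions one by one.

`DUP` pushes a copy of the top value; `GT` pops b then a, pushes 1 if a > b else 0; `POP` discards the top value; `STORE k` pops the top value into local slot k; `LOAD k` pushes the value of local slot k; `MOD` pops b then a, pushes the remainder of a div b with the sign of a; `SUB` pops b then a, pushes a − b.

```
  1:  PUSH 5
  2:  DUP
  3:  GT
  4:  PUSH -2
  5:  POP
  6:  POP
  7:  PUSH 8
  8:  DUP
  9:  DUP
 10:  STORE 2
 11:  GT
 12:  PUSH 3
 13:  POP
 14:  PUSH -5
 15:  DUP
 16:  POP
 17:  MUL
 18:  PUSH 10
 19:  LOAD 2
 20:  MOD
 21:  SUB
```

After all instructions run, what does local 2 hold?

PUSH 5  → 5
DUP     → 5 5
GT      → 0
PUSH -2 → 0 -2
POP     → 0
POP     → (empty)
PUSH 8  → 8
DUP     → 8 8
DUP     → 8 8 8
STORE 2 → 8 8
GT      → 0
PUSH 3  → 0 3
POP     → 0
PUSH -5 → 0 -5
DUP     → 0 -5 -5
POP     → 0 -5
MUL     → 0
PUSH 10 → 0 10
LOAD 2  → 0 10 8
MOD     → 0 2
SUB     → -2

8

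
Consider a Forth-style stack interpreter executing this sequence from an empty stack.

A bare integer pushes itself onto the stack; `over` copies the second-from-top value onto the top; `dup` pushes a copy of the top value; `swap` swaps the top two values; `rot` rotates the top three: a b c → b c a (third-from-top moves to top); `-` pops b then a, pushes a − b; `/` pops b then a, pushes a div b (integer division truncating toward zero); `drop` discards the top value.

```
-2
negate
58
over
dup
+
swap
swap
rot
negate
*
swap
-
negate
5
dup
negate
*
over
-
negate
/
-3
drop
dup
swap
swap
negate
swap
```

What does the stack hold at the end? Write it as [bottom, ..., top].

[0, 0]

-2     : [-2]
negate : [2]
58     : [2, 58]
over   : [2, 58, 2]
dup    : [2, 58, 2, 2]
+      : [2, 58, 4]
swap   : [2, 4, 58]
swap   : [2, 58, 4]
rot    : [58, 4, 2]
negate : [58, 4, -2]
*      : [58, -8]
swap   : [-8, 58]
-      : [-66]
negate : [66]
5      : [66, 5]
dup    : [66, 5, 5]
negate : [66, 5, -5]
*      : [66, -25]
over   : [66, -25, 66]
-      : [66, -91]
negate : [66, 91]
/      : [0]
-3     : [0, -3]
drop   : [0]
dup    : [0, 0]
swap   : [0, 0]
swap   : [0, 0]
negate : [0, 0]
swap   : [0, 0]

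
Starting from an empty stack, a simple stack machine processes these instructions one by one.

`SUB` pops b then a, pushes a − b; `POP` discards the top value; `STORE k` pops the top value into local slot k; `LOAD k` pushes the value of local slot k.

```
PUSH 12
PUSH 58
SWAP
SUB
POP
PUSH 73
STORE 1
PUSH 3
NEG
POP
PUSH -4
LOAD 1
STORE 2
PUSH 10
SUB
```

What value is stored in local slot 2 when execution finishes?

PUSH 12  12
PUSH 58  12 58
SWAP     58 12
SUB      46
POP      (empty)
PUSH 73  73
STORE 1  (empty)
PUSH 3   3
NEG      -3
POP      (empty)
PUSH -4  -4
LOAD 1   -4 73
STORE 2  -4
PUSH 10  -4 10
SUB      -14

73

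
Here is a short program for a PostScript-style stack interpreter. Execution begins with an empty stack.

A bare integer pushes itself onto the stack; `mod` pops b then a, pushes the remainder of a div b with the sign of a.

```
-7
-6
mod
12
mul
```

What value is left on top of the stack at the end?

-7  -> -7
-6  -> -7 -6
mod -> -1
12  -> -1 12
mul -> -12

-12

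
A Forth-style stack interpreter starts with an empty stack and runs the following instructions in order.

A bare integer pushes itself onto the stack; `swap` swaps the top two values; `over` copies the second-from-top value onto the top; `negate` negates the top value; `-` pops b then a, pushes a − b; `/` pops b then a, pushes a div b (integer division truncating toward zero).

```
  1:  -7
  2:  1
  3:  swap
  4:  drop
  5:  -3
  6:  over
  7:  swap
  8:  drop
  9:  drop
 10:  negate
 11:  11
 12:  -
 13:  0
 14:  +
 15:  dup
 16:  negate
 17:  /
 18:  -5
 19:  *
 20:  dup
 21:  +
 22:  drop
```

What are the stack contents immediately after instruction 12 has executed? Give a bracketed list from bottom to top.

-7      [-7]
1       [-7, 1]
swap    [1, -7]
drop    [1]
-3      [1, -3]
over    [1, -3, 1]
swap    [1, 1, -3]
drop    [1, 1]
drop    [1]
negate  [-1]
11      [-1, 11]
-       [-12]

[-12]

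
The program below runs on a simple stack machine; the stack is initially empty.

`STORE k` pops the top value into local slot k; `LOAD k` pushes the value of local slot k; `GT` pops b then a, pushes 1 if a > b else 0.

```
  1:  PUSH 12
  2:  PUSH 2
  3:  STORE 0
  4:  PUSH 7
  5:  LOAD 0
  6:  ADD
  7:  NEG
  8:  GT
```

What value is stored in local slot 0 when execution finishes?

2

PUSH 12 -> [12]
PUSH 2  -> [12, 2]
STORE 0 -> [12]
PUSH 7  -> [12, 7]
LOAD 0  -> [12, 7, 2]
ADD     -> [12, 9]
NEG     -> [12, -9]
GT      -> [1]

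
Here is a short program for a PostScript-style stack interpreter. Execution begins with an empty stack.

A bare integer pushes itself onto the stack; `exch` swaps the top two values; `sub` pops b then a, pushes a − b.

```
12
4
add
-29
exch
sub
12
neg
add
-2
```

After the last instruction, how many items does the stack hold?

2

12   -> 12
4    -> 12 4
add  -> 16
-29  -> 16 -29
exch -> -29 16
sub  -> -45
12   -> -45 12
neg  -> -45 -12
add  -> -57
-2   -> -57 -2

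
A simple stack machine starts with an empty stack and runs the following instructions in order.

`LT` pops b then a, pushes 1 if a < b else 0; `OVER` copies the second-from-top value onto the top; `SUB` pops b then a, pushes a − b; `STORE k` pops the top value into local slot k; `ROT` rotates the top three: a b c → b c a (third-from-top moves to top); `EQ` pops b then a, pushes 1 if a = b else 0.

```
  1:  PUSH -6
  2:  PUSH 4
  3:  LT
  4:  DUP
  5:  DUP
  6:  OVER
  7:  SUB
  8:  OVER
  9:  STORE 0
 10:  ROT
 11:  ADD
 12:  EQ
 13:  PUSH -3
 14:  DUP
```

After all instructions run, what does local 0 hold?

PUSH -6 : -6
PUSH 4  : -6 4
LT      : 1
DUP     : 1 1
DUP     : 1 1 1
OVER    : 1 1 1 1
SUB     : 1 1 0
OVER    : 1 1 0 1
STORE 0 : 1 1 0
ROT     : 1 0 1
ADD     : 1 1
EQ      : 1
PUSH -3 : 1 -3
DUP     : 1 -3 -3

1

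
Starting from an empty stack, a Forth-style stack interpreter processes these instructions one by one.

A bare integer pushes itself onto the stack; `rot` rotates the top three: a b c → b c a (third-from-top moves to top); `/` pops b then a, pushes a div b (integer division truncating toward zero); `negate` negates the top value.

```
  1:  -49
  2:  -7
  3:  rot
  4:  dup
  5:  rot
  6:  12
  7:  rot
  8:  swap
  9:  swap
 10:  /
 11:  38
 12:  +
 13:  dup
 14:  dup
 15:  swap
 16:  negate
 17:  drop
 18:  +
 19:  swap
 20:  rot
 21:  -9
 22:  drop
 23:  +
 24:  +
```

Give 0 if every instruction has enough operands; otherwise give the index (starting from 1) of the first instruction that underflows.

3

-49 -> -49
-7  -> -49 -7
rot  — needs 3 operands, stack has 2 → underflow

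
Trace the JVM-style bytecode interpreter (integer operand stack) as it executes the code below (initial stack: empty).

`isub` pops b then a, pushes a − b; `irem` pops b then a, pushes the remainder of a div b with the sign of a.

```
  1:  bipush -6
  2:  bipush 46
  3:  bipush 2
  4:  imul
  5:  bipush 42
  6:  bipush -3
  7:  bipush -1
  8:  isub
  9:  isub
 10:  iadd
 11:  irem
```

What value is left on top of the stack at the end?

bipush -6 -> -6
bipush 46 -> -6 46
bipush 2  -> -6 46 2
imul      -> -6 92
bipush 42 -> -6 92 42
bipush -3 -> -6 92 42 -3
bipush -1 -> -6 92 42 -3 -1
isub      -> -6 92 42 -2
isub      -> -6 92 44
iadd      -> -6 136
irem      -> -6

-6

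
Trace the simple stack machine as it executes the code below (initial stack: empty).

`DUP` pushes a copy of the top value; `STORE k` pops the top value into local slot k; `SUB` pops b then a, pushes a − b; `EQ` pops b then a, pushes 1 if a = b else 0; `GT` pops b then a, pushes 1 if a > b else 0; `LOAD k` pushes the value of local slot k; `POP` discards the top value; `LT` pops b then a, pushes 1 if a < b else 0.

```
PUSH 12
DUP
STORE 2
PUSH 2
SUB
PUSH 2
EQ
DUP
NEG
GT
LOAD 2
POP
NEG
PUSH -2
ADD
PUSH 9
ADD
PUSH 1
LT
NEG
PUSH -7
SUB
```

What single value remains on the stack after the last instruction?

7

PUSH 12  12
DUP      12 12
STORE 2  12
PUSH 2   12 2
SUB      10
PUSH 2   10 2
EQ       0
DUP      0 0
NEG      0 0
GT       0
LOAD 2   0 12
POP      0
NEG      0
PUSH -2  0 -2
ADD      -2
PUSH 9   -2 9
ADD      7
PUSH 1   7 1
LT       0
NEG      0
PUSH -7  0 -7
SUB      7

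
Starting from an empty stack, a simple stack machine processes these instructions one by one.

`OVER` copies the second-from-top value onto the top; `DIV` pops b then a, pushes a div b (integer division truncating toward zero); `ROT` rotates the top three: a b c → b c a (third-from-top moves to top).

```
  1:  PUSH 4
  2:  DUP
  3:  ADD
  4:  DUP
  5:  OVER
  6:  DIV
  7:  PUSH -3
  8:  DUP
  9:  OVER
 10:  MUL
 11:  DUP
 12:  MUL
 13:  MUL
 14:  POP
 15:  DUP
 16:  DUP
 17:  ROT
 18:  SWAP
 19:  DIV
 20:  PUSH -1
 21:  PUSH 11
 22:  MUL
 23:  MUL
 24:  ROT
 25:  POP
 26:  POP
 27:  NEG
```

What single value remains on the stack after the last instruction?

PUSH 4   [4]
DUP      [4, 4]
ADD      [8]
DUP      [8, 8]
OVER     [8, 8, 8]
DIV      [8, 1]
PUSH -3  [8, 1, -3]
DUP      [8, 1, -3, -3]
OVER     [8, 1, -3, -3, -3]
MUL      [8, 1, -3, 9]
DUP      [8, 1, -3, 9, 9]
MUL      [8, 1, -3, 81]
MUL      [8, 1, -243]
POP      [8, 1]
DUP      [8, 1, 1]
DUP      [8, 1, 1, 1]
ROT      [8, 1, 1, 1]
SWAP     [8, 1, 1, 1]
DIV      [8, 1, 1]
PUSH -1  [8, 1, 1, -1]
PUSH 11  [8, 1, 1, -1, 11]
MUL      [8, 1, 1, -11]
MUL      [8, 1, -11]
ROT      [1, -11, 8]
POP      [1, -11]
POP      [1]
NEG      [-1]

-1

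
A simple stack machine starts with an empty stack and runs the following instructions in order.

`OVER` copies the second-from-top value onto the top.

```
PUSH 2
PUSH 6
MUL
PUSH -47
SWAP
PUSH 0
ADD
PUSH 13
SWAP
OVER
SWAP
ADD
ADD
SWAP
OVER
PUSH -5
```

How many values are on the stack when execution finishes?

4

PUSH 2   → 2
PUSH 6   → 2 6
MUL      → 12
PUSH -47 → 12 -47
SWAP     → -47 12
PUSH 0   → -47 12 0
ADD      → -47 12
PUSH 13  → -47 12 13
SWAP     → -47 13 12
OVER     → -47 13 12 13
SWAP     → -47 13 13 12
ADD      → -47 13 25
ADD      → -47 38
SWAP     → 38 -47
OVER     → 38 -47 38
PUSH -5  → 38 -47 38 -5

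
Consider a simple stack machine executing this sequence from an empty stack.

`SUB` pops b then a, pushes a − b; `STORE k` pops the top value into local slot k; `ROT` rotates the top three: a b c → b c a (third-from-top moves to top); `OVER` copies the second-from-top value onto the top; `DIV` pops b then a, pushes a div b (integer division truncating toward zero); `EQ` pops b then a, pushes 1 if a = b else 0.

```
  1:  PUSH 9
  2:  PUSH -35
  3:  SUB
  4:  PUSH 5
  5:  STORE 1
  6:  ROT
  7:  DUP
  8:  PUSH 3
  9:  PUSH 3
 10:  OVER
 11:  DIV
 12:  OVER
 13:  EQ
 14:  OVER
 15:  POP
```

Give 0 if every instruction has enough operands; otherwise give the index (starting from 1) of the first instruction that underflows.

PUSH 9    [9]
PUSH -35  [9, -35]
SUB       [44]
PUSH 5    [44, 5]
STORE 1   [44]
ROT  — needs 3 operands, stack has 1 → underflow

6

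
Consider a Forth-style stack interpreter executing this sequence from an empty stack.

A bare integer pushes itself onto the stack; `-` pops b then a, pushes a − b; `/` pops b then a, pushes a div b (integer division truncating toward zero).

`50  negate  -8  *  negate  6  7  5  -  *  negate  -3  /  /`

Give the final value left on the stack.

-100

50      50
negate  -50
-8      -50 -8
*       400
negate  -400
6       -400 6
7       -400 6 7
5       -400 6 7 5
-       -400 6 2
*       -400 12
negate  -400 -12
-3      -400 -12 -3
/       -400 4
/       -100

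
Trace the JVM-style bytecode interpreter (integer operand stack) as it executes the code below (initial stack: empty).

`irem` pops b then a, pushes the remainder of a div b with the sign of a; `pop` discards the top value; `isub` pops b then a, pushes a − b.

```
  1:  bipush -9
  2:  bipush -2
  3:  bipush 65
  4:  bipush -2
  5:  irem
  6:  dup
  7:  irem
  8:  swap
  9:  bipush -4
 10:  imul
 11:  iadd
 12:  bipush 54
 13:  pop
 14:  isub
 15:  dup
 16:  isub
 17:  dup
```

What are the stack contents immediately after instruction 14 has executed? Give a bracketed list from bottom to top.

[-17]

bipush -9 -> [-9]
bipush -2 -> [-9, -2]
bipush 65 -> [-9, -2, 65]
bipush -2 -> [-9, -2, 65, -2]
irem      -> [-9, -2, 1]
dup       -> [-9, -2, 1, 1]
irem      -> [-9, -2, 0]
swap      -> [-9, 0, -2]
bipush -4 -> [-9, 0, -2, -4]
imul      -> [-9, 0, 8]
iadd      -> [-9, 8]
bipush 54 -> [-9, 8, 54]
pop       -> [-9, 8]
isub      -> [-17]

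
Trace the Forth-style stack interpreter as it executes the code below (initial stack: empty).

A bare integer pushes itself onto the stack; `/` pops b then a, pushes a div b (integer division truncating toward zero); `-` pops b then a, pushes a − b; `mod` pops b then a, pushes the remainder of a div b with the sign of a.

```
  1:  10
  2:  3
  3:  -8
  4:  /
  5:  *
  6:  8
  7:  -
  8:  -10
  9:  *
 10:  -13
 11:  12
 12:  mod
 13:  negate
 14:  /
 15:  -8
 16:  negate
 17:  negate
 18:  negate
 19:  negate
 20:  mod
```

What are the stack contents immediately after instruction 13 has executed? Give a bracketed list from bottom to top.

[80, 1]

10     → [10]
3      → [10, 3]
-8     → [10, 3, -8]
/      → [10, 0]
*      → [0]
8      → [0, 8]
-      → [-8]
-10    → [-8, -10]
*      → [80]
-13    → [80, -13]
12     → [80, -13, 12]
mod    → [80, -1]
negate → [80, 1]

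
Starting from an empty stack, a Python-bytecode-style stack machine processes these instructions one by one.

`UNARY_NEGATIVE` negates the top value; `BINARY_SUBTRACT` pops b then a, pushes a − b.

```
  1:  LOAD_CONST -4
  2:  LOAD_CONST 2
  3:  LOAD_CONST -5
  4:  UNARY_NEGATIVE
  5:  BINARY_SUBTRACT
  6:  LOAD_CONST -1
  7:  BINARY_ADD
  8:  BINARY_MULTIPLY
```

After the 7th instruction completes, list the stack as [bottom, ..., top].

[-4, -4]

LOAD_CONST -4   -> -4
LOAD_CONST 2    -> -4 2
LOAD_CONST -5   -> -4 2 -5
UNARY_NEGATIVE  -> -4 2 5
BINARY_SUBTRACT -> -4 -3
LOAD_CONST -1   -> -4 -3 -1
BINARY_ADD      -> -4 -4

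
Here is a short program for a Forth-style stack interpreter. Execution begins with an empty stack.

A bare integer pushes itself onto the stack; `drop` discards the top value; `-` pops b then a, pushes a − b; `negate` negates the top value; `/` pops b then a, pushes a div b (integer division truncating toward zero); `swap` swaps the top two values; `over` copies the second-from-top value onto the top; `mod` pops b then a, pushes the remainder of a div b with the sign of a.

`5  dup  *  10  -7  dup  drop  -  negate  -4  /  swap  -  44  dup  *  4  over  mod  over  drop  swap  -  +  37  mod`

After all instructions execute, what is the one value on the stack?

5       5
dup     5 5
*       25
10      25 10
-7      25 10 -7
dup     25 10 -7 -7
drop    25 10 -7
-       25 17
negate  25 -17
-4      25 -17 -4
/       25 4
swap    4 25
-       -21
44      -21 44
dup     -21 44 44
*       -21 1936
4       -21 1936 4
over    -21 1936 4 1936
mod     -21 1936 4
over    -21 1936 4 1936
drop    -21 1936 4
swap    -21 4 1936
-       -21 -1932
+       -1953
37      -1953 37
mod     -29

-29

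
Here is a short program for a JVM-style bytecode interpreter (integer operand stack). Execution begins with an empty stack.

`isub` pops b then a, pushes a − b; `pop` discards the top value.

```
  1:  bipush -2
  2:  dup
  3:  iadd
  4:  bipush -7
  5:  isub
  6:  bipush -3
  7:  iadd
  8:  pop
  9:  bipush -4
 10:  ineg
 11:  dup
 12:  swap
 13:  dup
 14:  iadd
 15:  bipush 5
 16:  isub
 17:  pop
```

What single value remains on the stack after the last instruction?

bipush -2 : -2
dup       : -2 -2
iadd      : -4
bipush -7 : -4 -7
isub      : 3
bipush -3 : 3 -3
iadd      : 0
pop       : (empty)
bipush -4 : -4
ineg      : 4
dup       : 4 4
swap      : 4 4
dup       : 4 4 4
iadd      : 4 8
bipush 5  : 4 8 5
isub      : 4 3
pop       : 4

4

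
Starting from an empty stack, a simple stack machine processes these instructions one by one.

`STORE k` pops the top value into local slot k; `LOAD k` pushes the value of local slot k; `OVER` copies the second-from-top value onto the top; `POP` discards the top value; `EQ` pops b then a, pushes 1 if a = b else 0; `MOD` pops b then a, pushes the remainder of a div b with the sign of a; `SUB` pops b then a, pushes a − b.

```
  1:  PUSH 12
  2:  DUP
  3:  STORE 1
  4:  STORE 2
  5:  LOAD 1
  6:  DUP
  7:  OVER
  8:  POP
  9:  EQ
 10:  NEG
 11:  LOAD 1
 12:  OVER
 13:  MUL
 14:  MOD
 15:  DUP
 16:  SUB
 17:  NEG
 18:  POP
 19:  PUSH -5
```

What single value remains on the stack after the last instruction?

-5

PUSH 12 -> [12]
DUP     -> [12, 12]
STORE 1 -> [12]
STORE 2 -> []
LOAD 1  -> [12]
DUP     -> [12, 12]
OVER    -> [12, 12, 12]
POP     -> [12, 12]
EQ      -> [1]
NEG     -> [-1]
LOAD 1  -> [-1, 12]
OVER    -> [-1, 12, -1]
MUL     -> [-1, -12]
MOD     -> [-1]
DUP     -> [-1, -1]
SUB     -> [0]
NEG     -> [0]
POP     -> []
PUSH -5 -> [-5]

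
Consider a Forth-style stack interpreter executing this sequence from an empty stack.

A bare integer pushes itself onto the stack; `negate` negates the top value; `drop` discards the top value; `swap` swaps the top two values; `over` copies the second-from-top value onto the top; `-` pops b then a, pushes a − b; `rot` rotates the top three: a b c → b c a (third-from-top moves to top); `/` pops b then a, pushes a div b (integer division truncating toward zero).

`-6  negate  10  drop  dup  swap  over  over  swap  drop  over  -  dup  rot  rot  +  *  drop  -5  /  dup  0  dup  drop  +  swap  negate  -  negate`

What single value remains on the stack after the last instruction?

2

-6     → -6
negate → 6
10     → 6 10
drop   → 6
dup    → 6 6
swap   → 6 6
over   → 6 6 6
over   → 6 6 6 6
swap   → 6 6 6 6
drop   → 6 6 6
over   → 6 6 6 6
-      → 6 6 0
dup    → 6 6 0 0
rot    → 6 0 0 6
rot    → 6 0 6 0
+      → 6 0 6
*      → 6 0
drop   → 6
-5     → 6 -5
/      → -1
dup    → -1 -1
0      → -1 -1 0
dup    → -1 -1 0 0
drop   → -1 -1 0
+      → -1 -1
swap   → -1 -1
negate → -1 1
-      → -2
negate → 2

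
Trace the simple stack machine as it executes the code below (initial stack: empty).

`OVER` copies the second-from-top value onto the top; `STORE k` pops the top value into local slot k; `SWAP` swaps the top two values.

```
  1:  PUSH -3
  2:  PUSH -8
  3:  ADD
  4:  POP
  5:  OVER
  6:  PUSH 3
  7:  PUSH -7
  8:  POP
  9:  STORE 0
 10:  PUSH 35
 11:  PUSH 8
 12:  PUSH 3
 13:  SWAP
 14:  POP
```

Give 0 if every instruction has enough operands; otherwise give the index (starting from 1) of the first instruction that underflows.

PUSH -3 : -3
PUSH -8 : -3 -8
ADD     : -11
POP     : (empty)
OVER  — needs 2 operands, stack has 0 → underflow

5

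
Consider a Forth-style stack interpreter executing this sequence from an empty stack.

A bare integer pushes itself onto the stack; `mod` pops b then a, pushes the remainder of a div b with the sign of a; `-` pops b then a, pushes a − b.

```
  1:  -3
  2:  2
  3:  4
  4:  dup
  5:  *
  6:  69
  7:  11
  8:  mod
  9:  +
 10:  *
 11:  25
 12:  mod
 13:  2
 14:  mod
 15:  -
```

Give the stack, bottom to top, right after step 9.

[-3, 2, 19]

-3  -> -3
2   -> -3 2
4   -> -3 2 4
dup -> -3 2 4 4
*   -> -3 2 16
69  -> -3 2 16 69
11  -> -3 2 16 69 11
mod -> -3 2 16 3
+   -> -3 2 19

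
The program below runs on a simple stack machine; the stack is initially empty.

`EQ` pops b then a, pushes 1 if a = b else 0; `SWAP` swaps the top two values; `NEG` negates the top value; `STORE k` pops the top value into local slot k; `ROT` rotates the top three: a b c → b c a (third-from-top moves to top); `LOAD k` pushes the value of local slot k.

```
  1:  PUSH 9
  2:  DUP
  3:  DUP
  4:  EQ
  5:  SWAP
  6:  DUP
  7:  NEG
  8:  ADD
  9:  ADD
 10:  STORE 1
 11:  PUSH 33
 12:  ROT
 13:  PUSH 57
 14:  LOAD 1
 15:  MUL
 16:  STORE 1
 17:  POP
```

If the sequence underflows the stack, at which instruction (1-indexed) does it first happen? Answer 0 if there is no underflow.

PUSH 9  : [9]
DUP     : [9, 9]
DUP     : [9, 9, 9]
EQ      : [9, 1]
SWAP    : [1, 9]
DUP     : [1, 9, 9]
NEG     : [1, 9, -9]
ADD     : [1, 0]
ADD     : [1]
STORE 1 : []
PUSH 33 : [33]
ROT  — needs 3 operands, stack has 1 → underflow

12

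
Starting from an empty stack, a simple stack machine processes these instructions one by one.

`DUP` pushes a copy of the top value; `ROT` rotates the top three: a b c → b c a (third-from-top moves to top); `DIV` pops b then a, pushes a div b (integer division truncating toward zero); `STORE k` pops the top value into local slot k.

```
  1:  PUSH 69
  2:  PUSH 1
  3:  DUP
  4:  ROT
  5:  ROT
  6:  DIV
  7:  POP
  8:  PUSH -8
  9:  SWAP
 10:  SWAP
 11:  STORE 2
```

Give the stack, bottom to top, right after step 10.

PUSH 69 → [69]
PUSH 1  → [69, 1]
DUP     → [69, 1, 1]
ROT     → [1, 1, 69]
ROT     → [1, 69, 1]
DIV     → [1, 69]
POP     → [1]
PUSH -8 → [1, -8]
SWAP    → [-8, 1]
SWAP    → [1, -8]

[1, -8]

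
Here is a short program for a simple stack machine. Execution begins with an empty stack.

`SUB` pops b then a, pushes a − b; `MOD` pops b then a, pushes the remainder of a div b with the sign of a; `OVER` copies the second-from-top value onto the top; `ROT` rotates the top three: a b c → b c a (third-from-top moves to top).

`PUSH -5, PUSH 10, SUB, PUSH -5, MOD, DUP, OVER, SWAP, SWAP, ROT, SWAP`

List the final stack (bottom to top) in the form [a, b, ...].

[0, 0, 0]

PUSH -5 : -5
PUSH 10 : -5 10
SUB     : -15
PUSH -5 : -15 -5
MOD     : 0
DUP     : 0 0
OVER    : 0 0 0
SWAP    : 0 0 0
SWAP    : 0 0 0
ROT     : 0 0 0
SWAP    : 0 0 0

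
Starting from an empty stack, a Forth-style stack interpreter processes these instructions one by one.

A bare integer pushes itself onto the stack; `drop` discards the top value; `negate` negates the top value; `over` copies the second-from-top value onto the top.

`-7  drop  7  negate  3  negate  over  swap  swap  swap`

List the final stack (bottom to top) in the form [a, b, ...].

-7     → [-7]
drop   → []
7      → [7]
negate → [-7]
3      → [-7, 3]
negate → [-7, -3]
over   → [-7, -3, -7]
swap   → [-7, -7, -3]
swap   → [-7, -3, -7]
swap   → [-7, -7, -3]

[-7, -7, -3]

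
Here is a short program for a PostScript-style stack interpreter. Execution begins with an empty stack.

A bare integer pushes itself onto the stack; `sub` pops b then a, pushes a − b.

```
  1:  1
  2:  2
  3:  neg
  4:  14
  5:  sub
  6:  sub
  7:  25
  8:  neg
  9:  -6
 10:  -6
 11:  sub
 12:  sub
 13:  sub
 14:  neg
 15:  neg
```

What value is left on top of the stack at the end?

1   : [1]
2   : [1, 2]
neg : [1, -2]
14  : [1, -2, 14]
sub : [1, -16]
sub : [17]
25  : [17, 25]
neg : [17, -25]
-6  : [17, -25, -6]
-6  : [17, -25, -6, -6]
sub : [17, -25, 0]
sub : [17, -25]
sub : [42]
neg : [-42]
neg : [42]

42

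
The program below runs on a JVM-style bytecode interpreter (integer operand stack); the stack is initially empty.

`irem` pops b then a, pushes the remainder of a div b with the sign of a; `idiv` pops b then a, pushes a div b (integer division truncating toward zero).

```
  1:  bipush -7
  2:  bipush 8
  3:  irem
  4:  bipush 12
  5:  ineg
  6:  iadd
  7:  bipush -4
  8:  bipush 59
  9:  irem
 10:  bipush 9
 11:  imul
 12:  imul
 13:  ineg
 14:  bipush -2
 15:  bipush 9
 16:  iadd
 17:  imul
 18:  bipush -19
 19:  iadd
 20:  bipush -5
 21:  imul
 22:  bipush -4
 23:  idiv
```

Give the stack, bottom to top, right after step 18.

[-4788, -19]

bipush -7  → [-7]
bipush 8   → [-7, 8]
irem       → [-7]
bipush 12  → [-7, 12]
ineg       → [-7, -12]
iadd       → [-19]
bipush -4  → [-19, -4]
bipush 59  → [-19, -4, 59]
irem       → [-19, -4]
bipush 9   → [-19, -4, 9]
imul       → [-19, -36]
imul       → [684]
ineg       → [-684]
bipush -2  → [-684, -2]
bipush 9   → [-684, -2, 9]
iadd       → [-684, 7]
imul       → [-4788]
bipush -19 → [-4788, -19]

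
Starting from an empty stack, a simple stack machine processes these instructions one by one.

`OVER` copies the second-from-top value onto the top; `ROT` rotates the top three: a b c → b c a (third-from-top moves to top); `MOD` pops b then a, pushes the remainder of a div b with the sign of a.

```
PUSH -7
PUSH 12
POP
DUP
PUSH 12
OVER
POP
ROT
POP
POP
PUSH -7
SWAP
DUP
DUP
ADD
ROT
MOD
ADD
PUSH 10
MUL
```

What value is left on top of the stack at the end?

-70

PUSH -7  -7
PUSH 12  -7 12
POP      -7
DUP      -7 -7
PUSH 12  -7 -7 12
OVER     -7 -7 12 -7
POP      -7 -7 12
ROT      -7 12 -7
POP      -7 12
POP      -7
PUSH -7  -7 -7
SWAP     -7 -7
DUP      -7 -7 -7
DUP      -7 -7 -7 -7
ADD      -7 -7 -14
ROT      -7 -14 -7
MOD      -7 0
ADD      -7
PUSH 10  -7 10
MUL      -70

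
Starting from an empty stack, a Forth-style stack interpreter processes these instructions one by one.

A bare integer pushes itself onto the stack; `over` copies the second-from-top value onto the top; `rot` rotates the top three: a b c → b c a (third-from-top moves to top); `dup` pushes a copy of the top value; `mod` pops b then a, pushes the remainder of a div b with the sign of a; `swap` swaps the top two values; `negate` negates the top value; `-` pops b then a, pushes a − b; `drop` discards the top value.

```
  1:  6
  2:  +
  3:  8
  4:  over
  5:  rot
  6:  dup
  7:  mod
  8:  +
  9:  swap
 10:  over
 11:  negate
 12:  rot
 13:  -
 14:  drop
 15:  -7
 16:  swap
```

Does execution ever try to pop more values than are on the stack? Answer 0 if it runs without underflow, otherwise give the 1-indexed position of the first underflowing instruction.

2

6 -> 6
+  — needs 2 operands, stack has 1 → underflow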